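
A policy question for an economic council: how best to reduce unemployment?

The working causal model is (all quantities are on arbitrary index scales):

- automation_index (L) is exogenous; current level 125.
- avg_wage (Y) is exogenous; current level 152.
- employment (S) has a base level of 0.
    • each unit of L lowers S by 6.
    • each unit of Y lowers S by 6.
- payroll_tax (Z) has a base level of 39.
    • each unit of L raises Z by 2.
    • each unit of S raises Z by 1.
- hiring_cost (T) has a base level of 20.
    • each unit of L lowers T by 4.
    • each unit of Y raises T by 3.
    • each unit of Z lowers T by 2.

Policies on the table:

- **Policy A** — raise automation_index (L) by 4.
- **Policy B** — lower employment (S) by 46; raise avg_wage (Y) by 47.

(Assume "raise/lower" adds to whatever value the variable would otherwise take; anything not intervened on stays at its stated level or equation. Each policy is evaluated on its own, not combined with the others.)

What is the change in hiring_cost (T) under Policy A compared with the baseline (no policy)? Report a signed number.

16

Baseline:
  L = 125
  Y = 152
  S = 0 − 6·125 − 6·152 = -1662
  Z = 39 + 2·125 + (-1662) = -1373
  T = 20 − 4·125 + 3·152 − 2·(-1373) = 2722
Policy A (L + 4):
  L = 125 + 4 = 129
  Y = 152
  S = 0 − 6·129 − 6·152 = -1686
  Z = 39 + 2·129 + (-1686) = -1389
  T = 20 − 4·129 + 3·152 − 2·(-1389) = 2738
Change in T: 2738 − 2722 = 16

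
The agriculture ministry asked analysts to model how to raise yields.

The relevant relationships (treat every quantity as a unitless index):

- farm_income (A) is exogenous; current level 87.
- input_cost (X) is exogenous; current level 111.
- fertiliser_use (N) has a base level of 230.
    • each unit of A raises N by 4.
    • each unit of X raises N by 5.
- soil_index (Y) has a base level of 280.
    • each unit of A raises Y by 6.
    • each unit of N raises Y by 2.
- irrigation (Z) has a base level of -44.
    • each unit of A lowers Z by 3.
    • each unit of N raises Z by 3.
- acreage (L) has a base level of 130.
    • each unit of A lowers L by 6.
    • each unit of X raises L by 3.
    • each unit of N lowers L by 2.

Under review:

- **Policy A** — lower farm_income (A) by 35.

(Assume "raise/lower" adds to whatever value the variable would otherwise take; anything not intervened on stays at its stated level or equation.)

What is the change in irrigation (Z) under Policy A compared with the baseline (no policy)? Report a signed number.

Baseline:
  A = 87
  X = 111
  N = 230 + 4·87 + 5·111 = 1133
  Z = -44 − 3·87 + 3·1133 = 3094
Policy A (A − 35):
  A = 87 − 35 = 52
  X = 111
  N = 230 + 4·52 + 5·111 = 993
  Z = -44 − 3·52 + 3·993 = 2779
Change in Z: 2779 − 3094 = -315

-315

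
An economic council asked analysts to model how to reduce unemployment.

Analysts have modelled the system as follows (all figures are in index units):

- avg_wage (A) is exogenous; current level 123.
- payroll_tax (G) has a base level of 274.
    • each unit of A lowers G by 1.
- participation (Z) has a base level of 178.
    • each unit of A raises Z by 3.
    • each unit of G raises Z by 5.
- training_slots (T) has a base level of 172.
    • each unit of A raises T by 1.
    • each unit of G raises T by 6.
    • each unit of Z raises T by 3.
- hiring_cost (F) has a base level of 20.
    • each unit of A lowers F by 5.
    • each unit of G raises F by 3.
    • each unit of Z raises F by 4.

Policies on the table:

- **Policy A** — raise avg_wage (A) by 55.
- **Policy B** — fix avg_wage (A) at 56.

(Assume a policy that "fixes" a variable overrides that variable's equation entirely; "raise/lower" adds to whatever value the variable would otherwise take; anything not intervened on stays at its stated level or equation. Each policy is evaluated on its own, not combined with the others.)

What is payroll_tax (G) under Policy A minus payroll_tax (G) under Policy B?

Policy A (A + 55):
  A = 123 + 55 = 178
  G = 274 − 178 = 96
Policy B (A := 56):
  A = 56
  G = 274 − 56 = 218
G: 96 − 218 = -122

-122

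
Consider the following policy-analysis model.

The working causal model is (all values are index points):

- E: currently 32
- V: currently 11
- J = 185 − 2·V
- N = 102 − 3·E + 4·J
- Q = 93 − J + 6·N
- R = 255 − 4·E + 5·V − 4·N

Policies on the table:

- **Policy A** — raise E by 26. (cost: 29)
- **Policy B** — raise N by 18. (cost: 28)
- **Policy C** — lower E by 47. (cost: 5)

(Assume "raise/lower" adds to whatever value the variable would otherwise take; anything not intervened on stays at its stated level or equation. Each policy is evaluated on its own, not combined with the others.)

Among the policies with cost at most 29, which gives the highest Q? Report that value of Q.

Policy A (E + 26):
  E = 32 + 26 = 58
  V = 11
  J = 185 − 2·11 = 163
  N = 102 − 3·58 + 4·163 = 580
  Q = 93 − 163 + 6·580 = 3410
Policy B (N + 18):
  E = 32
  V = 11
  J = 185 − 2·11 = 163
  N = 102 − 3·32 + 4·163 (+18 from intervention) = 676
  Q = 93 − 163 + 6·676 = 3986
Policy C (E − 47):
  E = 32 − 47 = -15
  V = 11
  J = 185 − 2·11 = 163
  N = 102 − 3·(-15) + 4·163 = 799
  Q = 93 − 163 + 6·799 = 4724
Comparing — Policy A: Q=3410, Policy B: Q=3986, Policy C: Q=4724. Highest is 4724 (Policy C).

4724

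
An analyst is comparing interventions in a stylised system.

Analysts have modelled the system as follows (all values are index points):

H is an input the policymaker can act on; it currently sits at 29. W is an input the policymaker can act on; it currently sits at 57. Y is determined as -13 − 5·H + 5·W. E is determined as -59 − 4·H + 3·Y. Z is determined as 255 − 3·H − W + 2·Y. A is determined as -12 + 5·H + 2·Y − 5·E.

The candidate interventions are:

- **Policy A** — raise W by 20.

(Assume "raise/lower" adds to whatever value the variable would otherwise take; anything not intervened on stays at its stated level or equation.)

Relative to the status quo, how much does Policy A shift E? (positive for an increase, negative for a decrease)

Baseline:
  H = 29
  W = 57
  Y = -13 − 5·29 + 5·57 = 127
  E = -59 − 4·29 + 3·127 = 206
Policy A (W + 20):
  H = 29
  W = 57 + 20 = 77
  Y = -13 − 5·29 + 5·77 = 227
  E = -59 − 4·29 + 3·227 = 506
Change in E: 506 − 206 = 300

300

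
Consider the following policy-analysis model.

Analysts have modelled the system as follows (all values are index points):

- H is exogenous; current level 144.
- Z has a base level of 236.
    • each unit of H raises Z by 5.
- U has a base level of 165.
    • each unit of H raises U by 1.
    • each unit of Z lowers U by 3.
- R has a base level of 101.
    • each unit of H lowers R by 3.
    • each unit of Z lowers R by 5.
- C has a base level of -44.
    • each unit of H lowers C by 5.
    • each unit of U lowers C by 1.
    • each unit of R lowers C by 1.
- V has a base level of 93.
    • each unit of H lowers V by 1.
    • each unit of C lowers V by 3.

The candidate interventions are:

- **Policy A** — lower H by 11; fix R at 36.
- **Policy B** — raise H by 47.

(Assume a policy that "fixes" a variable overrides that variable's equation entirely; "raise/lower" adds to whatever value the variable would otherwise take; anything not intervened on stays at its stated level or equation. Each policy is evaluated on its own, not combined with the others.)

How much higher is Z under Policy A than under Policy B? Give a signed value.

Policy A (H − 11, R := 36):
  H = 144 − 11 = 133
  Z = 236 + 5·133 = 901
Policy B (H + 47):
  H = 144 + 47 = 191
  Z = 236 + 5·191 = 1191
Z: 901 − 1191 = -290

-290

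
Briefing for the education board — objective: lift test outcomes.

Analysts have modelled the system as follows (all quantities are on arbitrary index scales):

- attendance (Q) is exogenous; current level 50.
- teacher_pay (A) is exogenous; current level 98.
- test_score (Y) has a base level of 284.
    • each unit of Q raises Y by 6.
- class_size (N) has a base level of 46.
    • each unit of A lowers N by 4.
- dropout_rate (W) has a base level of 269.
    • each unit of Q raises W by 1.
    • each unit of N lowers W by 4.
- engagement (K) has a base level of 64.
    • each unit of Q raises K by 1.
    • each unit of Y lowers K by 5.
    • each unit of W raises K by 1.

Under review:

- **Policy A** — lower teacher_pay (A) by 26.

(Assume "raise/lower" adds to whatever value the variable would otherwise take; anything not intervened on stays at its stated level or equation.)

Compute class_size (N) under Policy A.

-242

Policy A (A − 26):
  A = 98 − 26 = 72
  N = 46 − 4·72 = -242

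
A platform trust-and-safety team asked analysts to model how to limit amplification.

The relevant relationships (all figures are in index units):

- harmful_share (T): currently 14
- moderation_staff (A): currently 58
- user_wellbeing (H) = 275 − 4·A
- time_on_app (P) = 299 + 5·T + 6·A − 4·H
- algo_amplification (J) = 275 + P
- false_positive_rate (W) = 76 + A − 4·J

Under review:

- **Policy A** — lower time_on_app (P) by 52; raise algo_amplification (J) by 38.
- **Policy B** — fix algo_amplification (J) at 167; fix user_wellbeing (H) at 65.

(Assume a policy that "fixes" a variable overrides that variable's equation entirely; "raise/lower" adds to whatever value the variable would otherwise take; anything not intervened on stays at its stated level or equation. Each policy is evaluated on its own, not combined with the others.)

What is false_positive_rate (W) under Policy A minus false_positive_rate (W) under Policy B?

Policy A (P − 52, J + 38):
  T = 14
  A = 58
  H = 275 − 4·58 = 43
  P = 299 + 5·14 + 6·58 − 4·43 (−52 from intervention) = 493
  J = 275 + 493 (+38 from intervention) = 806
  W = 76 + 58 − 4·806 = -3090
Policy B (J := 167, H := 65):
  T = 14
  A = 58
  H = 65
  P = 299 + 5·14 + 6·58 − 4·65 = 457
  J = 167
  W = 76 + 58 − 4·167 = -534
W: -3090 − (-534) = -2556

-2556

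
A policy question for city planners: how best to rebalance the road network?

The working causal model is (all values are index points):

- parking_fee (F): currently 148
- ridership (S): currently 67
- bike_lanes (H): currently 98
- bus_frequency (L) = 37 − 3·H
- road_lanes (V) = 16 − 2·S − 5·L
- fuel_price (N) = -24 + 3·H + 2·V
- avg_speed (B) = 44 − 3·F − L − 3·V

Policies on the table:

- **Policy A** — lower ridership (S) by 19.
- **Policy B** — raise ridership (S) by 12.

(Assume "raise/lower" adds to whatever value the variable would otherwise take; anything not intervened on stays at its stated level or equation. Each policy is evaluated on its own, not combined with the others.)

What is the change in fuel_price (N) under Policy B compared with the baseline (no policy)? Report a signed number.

Baseline:
  S = 67
  H = 98
  L = 37 − 3·98 = -257
  V = 16 − 2·67 − 5·(-257) = 1167
  N = -24 + 3·98 + 2·1167 = 2604
Policy B (S + 12):
  S = 67 + 12 = 79
  H = 98
  L = 37 − 3·98 = -257
  V = 16 − 2·79 − 5·(-257) = 1143
  N = -24 + 3·98 + 2·1143 = 2556
Change in N: 2556 − 2604 = -48

-48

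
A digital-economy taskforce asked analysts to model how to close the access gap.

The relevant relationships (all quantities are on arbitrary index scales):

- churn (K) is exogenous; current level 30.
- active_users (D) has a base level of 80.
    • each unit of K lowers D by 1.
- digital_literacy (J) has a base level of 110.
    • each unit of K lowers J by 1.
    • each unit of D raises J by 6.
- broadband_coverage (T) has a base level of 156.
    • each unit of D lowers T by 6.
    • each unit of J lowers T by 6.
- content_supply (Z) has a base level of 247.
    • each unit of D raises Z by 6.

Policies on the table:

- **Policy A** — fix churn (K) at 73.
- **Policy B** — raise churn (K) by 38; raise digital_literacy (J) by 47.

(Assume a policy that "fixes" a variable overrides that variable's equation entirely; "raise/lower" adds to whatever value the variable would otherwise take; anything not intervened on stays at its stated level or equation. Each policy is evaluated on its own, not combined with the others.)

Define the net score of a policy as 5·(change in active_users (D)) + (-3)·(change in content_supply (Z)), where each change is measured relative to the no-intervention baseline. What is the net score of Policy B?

494

Baseline:
  K = 30
  D = 80 − 30 = 50
  Z = 247 + 6·50 = 547
Policy B (K + 38, J + 47):
  K = 30 + 38 = 68
  D = 80 − 68 = 12
  Z = 247 + 6·12 = 319
ΔD = 12 − 50 = -38; ΔZ = 319 − 547 = -228
Score = 5·(-38) + (-3)·(-228) = 494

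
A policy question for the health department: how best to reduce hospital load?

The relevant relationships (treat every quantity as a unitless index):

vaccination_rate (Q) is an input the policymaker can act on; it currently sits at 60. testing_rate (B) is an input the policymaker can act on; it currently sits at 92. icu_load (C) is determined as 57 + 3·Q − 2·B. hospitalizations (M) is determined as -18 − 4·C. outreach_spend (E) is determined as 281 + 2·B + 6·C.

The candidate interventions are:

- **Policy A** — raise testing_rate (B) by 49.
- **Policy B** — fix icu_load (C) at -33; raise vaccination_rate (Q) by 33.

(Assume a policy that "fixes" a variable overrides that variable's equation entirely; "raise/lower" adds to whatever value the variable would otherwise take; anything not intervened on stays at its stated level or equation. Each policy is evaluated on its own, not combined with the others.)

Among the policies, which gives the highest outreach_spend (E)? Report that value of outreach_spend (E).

Policy A (B + 49):
  Q = 60
  B = 92 + 49 = 141
  C = 57 + 3·60 − 2·141 = -45
  E = 281 + 2·141 + 6·(-45) = 293
Policy B (C := -33, Q + 33):
  Q = 60 + 33 = 93
  B = 92
  C = -33
  E = 281 + 2·92 + 6·(-33) = 267
Comparing — Policy A: E=293, Policy B: E=267. Highest is 293 (Policy A).

293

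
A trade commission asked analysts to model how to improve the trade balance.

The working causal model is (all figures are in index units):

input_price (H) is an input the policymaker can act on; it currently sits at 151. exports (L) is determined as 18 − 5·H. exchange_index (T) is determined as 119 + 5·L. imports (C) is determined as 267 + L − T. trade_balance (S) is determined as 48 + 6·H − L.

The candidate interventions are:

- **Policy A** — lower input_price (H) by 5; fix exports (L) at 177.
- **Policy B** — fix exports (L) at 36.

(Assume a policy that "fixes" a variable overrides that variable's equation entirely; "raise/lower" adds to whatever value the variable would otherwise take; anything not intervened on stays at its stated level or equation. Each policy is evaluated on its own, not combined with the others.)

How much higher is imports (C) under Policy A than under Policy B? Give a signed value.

Policy A (H − 5, L := 177):
  H = 151 − 5 = 146
  L = 177
  T = 119 + 5·177 = 1004
  C = 267 + 177 − 1004 = -560
Policy B (L := 36):
  H = 151
  L = 36
  T = 119 + 5·36 = 299
  C = 267 + 36 − 299 = 4
C: -560 − 4 = -564

-564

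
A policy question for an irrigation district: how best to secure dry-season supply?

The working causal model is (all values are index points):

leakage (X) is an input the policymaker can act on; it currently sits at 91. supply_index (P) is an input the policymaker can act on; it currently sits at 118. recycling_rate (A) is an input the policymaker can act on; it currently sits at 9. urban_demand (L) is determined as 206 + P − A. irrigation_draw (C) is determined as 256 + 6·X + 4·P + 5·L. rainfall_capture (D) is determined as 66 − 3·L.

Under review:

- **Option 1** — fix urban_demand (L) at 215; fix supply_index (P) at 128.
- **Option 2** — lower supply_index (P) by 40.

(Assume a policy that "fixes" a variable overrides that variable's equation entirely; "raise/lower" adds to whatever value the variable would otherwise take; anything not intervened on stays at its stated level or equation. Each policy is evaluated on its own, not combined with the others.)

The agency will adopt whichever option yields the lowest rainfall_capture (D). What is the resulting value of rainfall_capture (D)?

Option 1 (L := 215, P := 128):
  P = 128
  A = 9
  L = 215
  D = 66 − 3·215 = -579
Option 2 (P − 40):
  P = 118 − 40 = 78
  A = 9
  L = 206 + 78 − 9 = 275
  D = 66 − 3·275 = -759
Comparing — Option 1: D=-579, Option 2: D=-759. Lowest is -759 (Option 2).

-759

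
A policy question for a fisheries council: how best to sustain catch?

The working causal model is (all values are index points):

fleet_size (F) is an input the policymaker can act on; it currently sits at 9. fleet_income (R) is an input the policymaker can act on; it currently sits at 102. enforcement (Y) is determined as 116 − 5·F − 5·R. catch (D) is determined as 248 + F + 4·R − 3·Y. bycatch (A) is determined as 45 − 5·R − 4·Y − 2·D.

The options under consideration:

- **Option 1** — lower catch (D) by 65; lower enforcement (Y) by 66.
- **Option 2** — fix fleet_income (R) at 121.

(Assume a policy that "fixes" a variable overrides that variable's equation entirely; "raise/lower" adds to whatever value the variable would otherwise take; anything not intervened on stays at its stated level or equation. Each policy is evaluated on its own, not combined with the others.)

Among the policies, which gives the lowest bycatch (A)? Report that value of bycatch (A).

Option 1 (D − 65, Y − 66):
  F = 9
  R = 102
  Y = 116 − 5·9 − 5·102 (−66 from intervention) = -505
  D = 248 + 9 + 4·102 − 3·(-505) (−65 from intervention) = 2115
  A = 45 − 5·102 − 4·(-505) − 2·2115 = -2675
Option 2 (R := 121):
  F = 9
  R = 121
  Y = 116 − 5·9 − 5·121 = -534
  D = 248 + 9 + 4·121 − 3·(-534) = 2343
  A = 45 − 5·121 − 4·(-534) − 2·2343 = -3110
Comparing — Option 1: A=-2675, Option 2: A=-3110. Lowest is -3110 (Option 2).

-3110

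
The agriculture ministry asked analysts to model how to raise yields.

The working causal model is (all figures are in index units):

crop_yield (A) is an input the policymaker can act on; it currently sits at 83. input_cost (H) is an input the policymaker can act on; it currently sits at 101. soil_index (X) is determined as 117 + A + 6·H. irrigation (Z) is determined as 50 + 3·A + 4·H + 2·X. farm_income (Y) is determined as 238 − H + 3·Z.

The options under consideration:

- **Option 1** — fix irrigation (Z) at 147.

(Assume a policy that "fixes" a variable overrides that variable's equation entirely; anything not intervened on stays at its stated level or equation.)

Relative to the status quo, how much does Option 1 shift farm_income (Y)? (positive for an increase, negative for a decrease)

-6504

Baseline:
  A = 83
  H = 101
  X = 117 + 83 + 6·101 = 806
  Z = 50 + 3·83 + 4·101 + 2·806 = 2315
  Y = 238 − 101 + 3·2315 = 7082
Option 1 (Z := 147):
  A = 83
  H = 101
  X = 117 + 83 + 6·101 = 806
  Z = 147
  Y = 238 − 101 + 3·147 = 578
Change in Y: 578 − 7082 = -6504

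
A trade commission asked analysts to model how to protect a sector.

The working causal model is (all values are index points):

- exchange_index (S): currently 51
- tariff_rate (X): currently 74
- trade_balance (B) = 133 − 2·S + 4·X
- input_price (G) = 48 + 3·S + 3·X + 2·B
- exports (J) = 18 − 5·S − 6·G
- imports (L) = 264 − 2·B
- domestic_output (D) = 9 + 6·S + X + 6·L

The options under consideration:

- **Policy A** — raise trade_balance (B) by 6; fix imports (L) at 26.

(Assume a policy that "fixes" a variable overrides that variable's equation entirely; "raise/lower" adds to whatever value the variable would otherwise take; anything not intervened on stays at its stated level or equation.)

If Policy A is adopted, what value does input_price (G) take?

Policy A (B + 6, L := 26):
  S = 51
  X = 74
  B = 133 − 2·51 + 4·74 (+6 from intervention) = 333
  G = 48 + 3·51 + 3·74 + 2·333 = 1089

1089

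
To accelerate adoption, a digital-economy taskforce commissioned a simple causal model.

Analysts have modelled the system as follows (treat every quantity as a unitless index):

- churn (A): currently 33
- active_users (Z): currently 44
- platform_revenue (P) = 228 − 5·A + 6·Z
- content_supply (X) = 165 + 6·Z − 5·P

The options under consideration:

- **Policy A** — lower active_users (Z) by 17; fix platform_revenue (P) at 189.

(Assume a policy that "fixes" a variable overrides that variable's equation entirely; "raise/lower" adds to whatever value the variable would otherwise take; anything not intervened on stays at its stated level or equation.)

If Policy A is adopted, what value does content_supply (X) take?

-618

Policy A (Z − 17, P := 189):
  A = 33
  Z = 44 − 17 = 27
  P = 189
  X = 165 + 6·27 − 5·189 = -618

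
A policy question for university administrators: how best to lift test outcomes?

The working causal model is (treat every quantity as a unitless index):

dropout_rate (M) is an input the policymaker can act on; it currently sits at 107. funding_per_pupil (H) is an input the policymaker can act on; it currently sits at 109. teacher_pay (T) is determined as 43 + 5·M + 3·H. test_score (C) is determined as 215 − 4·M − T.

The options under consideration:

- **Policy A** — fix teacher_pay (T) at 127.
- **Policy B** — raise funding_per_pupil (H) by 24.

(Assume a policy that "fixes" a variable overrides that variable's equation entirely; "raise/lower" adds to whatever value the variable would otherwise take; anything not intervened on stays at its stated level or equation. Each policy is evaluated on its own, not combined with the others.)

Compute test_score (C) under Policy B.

Policy B (H + 24):
  M = 107
  H = 109 + 24 = 133
  T = 43 + 5·107 + 3·133 = 977
  C = 215 − 4·107 − 977 = -1190

-1190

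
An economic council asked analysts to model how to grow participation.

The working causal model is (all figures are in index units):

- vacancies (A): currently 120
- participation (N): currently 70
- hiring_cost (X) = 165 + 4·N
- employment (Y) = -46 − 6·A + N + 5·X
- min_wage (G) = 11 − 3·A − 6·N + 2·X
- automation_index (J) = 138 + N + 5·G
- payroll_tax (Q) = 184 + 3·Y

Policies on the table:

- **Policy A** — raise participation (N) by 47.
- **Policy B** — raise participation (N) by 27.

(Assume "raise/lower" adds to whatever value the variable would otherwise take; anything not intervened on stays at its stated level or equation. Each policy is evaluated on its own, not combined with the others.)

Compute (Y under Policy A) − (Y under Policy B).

420

Policy A (N + 47):
  A = 120
  N = 70 + 47 = 117
  X = 165 + 4·117 = 633
  Y = -46 − 6·120 + 117 + 5·633 = 2516
Policy B (N + 27):
  A = 120
  N = 70 + 27 = 97
  X = 165 + 4·97 = 553
  Y = -46 − 6·120 + 97 + 5·553 = 2096
Y: 2516 − 2096 = 420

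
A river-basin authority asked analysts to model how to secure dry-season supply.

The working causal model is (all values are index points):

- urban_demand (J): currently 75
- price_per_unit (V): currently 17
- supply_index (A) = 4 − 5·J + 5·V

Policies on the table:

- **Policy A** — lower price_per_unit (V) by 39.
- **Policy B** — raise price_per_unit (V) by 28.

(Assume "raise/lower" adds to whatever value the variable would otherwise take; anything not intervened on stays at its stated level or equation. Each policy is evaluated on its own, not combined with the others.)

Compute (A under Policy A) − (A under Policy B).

Policy A (V − 39):
  J = 75
  V = 17 − 39 = -22
  A = 4 − 5·75 + 5·(-22) = -481
Policy B (V + 28):
  J = 75
  V = 17 + 28 = 45
  A = 4 − 5·75 + 5·45 = -146
A: -481 − (-146) = -335

-335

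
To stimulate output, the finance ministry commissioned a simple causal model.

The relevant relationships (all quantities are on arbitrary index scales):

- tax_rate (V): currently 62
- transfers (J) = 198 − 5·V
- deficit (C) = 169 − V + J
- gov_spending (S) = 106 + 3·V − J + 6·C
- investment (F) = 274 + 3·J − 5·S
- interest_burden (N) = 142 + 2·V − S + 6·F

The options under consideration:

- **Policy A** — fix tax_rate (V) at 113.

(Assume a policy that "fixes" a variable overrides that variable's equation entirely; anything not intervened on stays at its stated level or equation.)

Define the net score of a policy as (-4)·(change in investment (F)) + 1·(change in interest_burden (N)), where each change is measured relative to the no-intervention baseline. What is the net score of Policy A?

Baseline:
  V = 62
  J = 198 − 5·62 = -112
  C = 169 − 62 + (-112) = -5
  S = 106 + 3·62 − (-112) + 6·(-5) = 374
  F = 274 + 3·(-112) − 5·374 = -1932
  N = 142 + 2·62 − 374 + 6·(-1932) = -11700
Policy A (V := 113):
  V = 113
  J = 198 − 5·113 = -367
  C = 169 − 113 + (-367) = -311
  S = 106 + 3·113 − (-367) + 6·(-311) = -1054
  F = 274 + 3·(-367) − 5·(-1054) = 4443
  N = 142 + 2·113 − (-1054) + 6·4443 = 28080
ΔF = 4443 − (-1932) = 6375; ΔN = 28080 − (-11700) = 39780
Score = (-4)·6375 + 1·39780 = 14280

14280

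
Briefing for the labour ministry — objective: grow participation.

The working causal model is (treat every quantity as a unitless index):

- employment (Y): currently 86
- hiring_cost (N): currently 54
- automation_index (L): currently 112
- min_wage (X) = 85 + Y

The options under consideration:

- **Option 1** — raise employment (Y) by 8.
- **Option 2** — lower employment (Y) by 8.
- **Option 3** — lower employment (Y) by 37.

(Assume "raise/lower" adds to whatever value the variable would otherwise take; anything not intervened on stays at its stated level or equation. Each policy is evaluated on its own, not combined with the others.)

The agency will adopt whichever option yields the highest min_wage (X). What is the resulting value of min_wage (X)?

Option 1 (Y + 8):
  Y = 86 + 8 = 94
  X = 85 + 94 = 179
Option 2 (Y − 8):
  Y = 86 − 8 = 78
  X = 85 + 78 = 163
Option 3 (Y − 37):
  Y = 86 − 37 = 49
  X = 85 + 49 = 134
Comparing — Option 1: X=179, Option 2: X=163, Option 3: X=134. Highest is 179 (Option 1).

179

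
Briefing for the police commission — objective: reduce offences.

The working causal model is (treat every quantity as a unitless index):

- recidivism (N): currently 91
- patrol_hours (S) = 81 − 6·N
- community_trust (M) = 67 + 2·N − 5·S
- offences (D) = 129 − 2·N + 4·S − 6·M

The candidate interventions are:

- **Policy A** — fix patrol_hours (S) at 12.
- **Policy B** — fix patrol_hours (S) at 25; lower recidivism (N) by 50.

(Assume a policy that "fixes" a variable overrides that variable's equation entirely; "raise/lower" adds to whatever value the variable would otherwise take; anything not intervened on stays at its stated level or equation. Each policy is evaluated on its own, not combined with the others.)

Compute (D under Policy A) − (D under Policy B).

-1142

Policy A (S := 12):
  N = 91
  S = 12
  M = 67 + 2·91 − 5·12 = 189
  D = 129 − 2·91 + 4·12 − 6·189 = -1139
Policy B (S := 25, N − 50):
  N = 91 − 50 = 41
  S = 25
  M = 67 + 2·41 − 5·25 = 24
  D = 129 − 2·41 + 4·25 − 6·24 = 3
D: -1139 − 3 = -1142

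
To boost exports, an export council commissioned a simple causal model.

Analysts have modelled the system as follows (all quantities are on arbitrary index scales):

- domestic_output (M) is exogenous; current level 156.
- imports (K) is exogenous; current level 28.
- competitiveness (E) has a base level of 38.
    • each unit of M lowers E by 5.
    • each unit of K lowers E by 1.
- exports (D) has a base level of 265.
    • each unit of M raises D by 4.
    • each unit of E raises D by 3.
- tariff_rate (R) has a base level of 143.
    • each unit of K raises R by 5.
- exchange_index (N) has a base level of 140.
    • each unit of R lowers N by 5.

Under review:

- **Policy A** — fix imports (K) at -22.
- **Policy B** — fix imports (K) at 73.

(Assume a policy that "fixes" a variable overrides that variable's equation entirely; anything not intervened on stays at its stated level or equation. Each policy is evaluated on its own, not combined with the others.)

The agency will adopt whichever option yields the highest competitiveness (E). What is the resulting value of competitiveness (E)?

Policy A (K := -22):
  M = 156
  K = -22
  E = 38 − 5·156 − (-22) = -720
Policy B (K := 73):
  M = 156
  K = 73
  E = 38 − 5·156 − 73 = -815
Comparing — Policy A: E=-720, Policy B: E=-815. Highest is -720 (Policy A).

-720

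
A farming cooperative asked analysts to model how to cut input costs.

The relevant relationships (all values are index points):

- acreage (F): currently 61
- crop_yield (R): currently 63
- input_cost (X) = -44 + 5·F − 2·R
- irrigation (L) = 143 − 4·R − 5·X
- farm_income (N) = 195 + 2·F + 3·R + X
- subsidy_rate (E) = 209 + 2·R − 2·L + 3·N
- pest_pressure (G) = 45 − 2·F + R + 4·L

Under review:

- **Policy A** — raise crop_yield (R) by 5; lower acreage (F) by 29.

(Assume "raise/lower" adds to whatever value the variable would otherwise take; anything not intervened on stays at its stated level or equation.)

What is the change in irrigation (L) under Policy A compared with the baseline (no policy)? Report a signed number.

Baseline:
  F = 61
  R = 63
  X = -44 + 5·61 − 2·63 = 135
  L = 143 − 4·63 − 5·135 = -784
Policy A (R + 5, F − 29):
  F = 61 − 29 = 32
  R = 63 + 5 = 68
  X = -44 + 5·32 − 2·68 = -20
  L = 143 − 4·68 − 5·(-20) = -29
Change in L: -29 − (-784) = 755

755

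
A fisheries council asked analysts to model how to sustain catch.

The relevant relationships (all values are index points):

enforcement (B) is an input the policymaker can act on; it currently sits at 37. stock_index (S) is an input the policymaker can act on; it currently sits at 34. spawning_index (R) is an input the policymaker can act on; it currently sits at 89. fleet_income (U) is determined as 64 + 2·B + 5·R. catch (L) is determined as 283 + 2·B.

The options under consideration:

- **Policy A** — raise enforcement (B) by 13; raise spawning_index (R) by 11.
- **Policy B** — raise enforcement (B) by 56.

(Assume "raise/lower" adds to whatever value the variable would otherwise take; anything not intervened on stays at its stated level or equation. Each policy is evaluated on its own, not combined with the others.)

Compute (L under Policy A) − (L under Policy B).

-86

Policy A (B + 13, R + 11):
  B = 37 + 13 = 50
  L = 283 + 2·50 = 383
Policy B (B + 56):
  B = 37 + 56 = 93
  L = 283 + 2·93 = 469
L: 383 − 469 = -86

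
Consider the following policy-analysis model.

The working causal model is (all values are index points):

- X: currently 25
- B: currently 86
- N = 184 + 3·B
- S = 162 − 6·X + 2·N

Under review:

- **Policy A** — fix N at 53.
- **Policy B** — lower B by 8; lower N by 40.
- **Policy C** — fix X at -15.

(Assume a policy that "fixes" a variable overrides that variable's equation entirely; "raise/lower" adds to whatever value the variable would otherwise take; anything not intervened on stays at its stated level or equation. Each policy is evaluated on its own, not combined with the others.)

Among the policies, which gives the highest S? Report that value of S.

1136

Policy A (N := 53):
  X = 25
  B = 86
  N = 53
  S = 162 − 6·25 + 2·53 = 118
Policy B (B − 8, N − 40):
  X = 25
  B = 86 − 8 = 78
  N = 184 + 3·78 (−40 from intervention) = 378
  S = 162 − 6·25 + 2·378 = 768
Policy C (X := -15):
  X = -15
  B = 86
  N = 184 + 3·86 = 442
  S = 162 − 6·(-15) + 2·442 = 1136
Comparing — Policy A: S=118, Policy B: S=768, Policy C: S=1136. Highest is 1136 (Policy C).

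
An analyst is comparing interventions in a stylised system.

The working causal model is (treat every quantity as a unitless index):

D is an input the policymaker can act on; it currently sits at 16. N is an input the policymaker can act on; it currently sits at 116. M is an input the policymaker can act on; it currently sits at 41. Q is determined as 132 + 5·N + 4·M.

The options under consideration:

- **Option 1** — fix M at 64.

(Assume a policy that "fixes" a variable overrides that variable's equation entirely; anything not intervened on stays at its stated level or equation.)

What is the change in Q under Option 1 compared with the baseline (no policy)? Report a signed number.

92

Baseline:
  N = 116
  M = 41
  Q = 132 + 5·116 + 4·41 = 876
Option 1 (M := 64):
  N = 116
  M = 64
  Q = 132 + 5·116 + 4·64 = 968
Change in Q: 968 − 876 = 92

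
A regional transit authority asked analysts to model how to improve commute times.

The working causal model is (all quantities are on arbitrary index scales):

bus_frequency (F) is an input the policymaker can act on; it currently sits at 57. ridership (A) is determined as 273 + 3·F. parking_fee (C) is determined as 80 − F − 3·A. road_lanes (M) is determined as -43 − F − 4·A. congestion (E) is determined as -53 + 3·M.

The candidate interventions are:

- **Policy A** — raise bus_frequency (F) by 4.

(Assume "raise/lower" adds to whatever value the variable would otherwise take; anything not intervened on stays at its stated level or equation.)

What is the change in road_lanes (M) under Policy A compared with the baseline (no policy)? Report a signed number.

Baseline:
  F = 57
  A = 273 + 3·57 = 444
  M = -43 − 57 − 4·444 = -1876
Policy A (F + 4):
  F = 57 + 4 = 61
  A = 273 + 3·61 = 456
  M = -43 − 61 − 4·456 = -1928
Change in M: -1928 − (-1876) = -52

-52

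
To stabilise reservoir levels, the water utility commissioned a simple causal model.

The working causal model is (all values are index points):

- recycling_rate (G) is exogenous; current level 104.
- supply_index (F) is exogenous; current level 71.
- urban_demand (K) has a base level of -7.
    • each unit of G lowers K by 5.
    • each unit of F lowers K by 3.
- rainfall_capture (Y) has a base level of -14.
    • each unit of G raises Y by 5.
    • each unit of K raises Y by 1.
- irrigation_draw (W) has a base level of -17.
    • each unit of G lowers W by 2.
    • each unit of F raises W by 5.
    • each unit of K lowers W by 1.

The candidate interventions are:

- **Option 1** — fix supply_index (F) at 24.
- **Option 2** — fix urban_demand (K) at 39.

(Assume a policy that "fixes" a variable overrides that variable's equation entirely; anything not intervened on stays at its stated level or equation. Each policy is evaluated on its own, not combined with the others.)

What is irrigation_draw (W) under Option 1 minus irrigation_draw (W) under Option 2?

Option 1 (F := 24):
  G = 104
  F = 24
  K = -7 − 5·104 − 3·24 = -599
  W = -17 − 2·104 + 5·24 − (-599) = 494
Option 2 (K := 39):
  G = 104
  F = 71
  K = 39
  W = -17 − 2·104 + 5·71 − 39 = 91
W: 494 − 91 = 403

403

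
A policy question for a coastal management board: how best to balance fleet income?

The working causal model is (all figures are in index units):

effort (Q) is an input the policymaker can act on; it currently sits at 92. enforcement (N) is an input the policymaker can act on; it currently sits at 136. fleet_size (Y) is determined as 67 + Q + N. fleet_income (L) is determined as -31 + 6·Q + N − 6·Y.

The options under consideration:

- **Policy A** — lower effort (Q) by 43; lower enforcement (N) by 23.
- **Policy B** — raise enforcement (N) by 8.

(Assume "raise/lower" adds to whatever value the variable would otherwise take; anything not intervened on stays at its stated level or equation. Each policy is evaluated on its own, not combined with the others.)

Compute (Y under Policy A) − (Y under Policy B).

-74

Policy A (Q − 43, N − 23):
  Q = 92 − 43 = 49
  N = 136 − 23 = 113
  Y = 67 + 49 + 113 = 229
Policy B (N + 8):
  Q = 92
  N = 136 + 8 = 144
  Y = 67 + 92 + 144 = 303
Y: 229 − 303 = -74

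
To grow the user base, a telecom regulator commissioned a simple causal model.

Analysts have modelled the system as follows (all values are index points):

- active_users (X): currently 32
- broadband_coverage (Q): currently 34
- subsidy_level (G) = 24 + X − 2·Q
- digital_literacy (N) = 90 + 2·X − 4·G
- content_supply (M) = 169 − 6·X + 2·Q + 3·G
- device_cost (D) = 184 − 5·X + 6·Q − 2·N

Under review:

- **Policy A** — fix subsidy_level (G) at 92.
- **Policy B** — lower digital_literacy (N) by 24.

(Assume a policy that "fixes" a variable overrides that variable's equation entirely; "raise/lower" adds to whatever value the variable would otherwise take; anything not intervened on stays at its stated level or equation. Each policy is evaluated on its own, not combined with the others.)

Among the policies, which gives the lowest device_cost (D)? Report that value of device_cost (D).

-128

Policy A (G := 92):
  X = 32
  Q = 34
  G = 92
  N = 90 + 2·32 − 4·92 = -214
  D = 184 − 5·32 + 6·34 − 2·(-214) = 656
Policy B (N − 24):
  X = 32
  Q = 34
  G = 24 + 32 − 2·34 = -12
  N = 90 + 2·32 − 4·(-12) (−24 from intervention) = 178
  D = 184 − 5·32 + 6·34 − 2·178 = -128
Comparing — Policy A: D=656, Policy B: D=-128. Lowest is -128 (Policy B).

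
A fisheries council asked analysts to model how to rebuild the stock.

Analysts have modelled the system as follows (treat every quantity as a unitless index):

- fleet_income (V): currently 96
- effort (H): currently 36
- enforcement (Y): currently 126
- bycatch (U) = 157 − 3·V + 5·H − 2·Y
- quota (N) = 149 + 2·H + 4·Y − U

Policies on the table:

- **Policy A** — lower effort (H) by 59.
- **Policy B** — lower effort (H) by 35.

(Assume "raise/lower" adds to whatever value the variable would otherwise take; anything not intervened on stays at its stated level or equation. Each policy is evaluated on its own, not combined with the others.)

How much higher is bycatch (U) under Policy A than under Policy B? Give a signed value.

Policy A (H − 59):
  V = 96
  H = 36 − 59 = -23
  Y = 126
  U = 157 − 3·96 + 5·(-23) − 2·126 = -498
Policy B (H − 35):
  V = 96
  H = 36 − 35 = 1
  Y = 126
  U = 157 − 3·96 + 5·1 − 2·126 = -378
U: -498 − (-378) = -120

-120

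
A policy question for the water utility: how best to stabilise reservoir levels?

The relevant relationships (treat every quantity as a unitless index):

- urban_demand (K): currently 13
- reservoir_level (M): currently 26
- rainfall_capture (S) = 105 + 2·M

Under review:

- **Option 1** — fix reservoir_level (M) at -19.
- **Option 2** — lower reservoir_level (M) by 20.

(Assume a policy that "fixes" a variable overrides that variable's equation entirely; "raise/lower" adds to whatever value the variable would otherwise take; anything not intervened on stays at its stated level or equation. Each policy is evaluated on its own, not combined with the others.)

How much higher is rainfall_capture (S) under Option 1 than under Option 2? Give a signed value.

Option 1 (M := -19):
  M = -19
  S = 105 + 2·(-19) = 67
Option 2 (M − 20):
  M = 26 − 20 = 6
  S = 105 + 2·6 = 117
S: 67 − 117 = -50

-50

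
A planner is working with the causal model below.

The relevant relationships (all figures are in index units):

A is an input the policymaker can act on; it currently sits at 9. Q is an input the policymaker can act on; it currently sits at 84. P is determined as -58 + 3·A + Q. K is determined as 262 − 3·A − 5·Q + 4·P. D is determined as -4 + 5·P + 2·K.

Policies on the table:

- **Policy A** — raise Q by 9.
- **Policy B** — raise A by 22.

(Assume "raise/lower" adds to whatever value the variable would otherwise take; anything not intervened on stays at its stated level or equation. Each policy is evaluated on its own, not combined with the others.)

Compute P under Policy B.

119

Policy B (A + 22):
  A = 9 + 22 = 31
  Q = 84
  P = -58 + 3·31 + 84 = 119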